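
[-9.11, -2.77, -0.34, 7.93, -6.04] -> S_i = Random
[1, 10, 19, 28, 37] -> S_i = 1 + 9*i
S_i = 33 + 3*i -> [33, 36, 39, 42, 45]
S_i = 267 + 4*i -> [267, 271, 275, 279, 283]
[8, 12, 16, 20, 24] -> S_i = 8 + 4*i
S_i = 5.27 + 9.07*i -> [5.27, 14.34, 23.41, 32.48, 41.55]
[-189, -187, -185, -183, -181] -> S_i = -189 + 2*i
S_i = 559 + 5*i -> [559, 564, 569, 574, 579]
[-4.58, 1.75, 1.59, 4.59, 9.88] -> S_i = Random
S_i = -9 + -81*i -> [-9, -90, -171, -252, -333]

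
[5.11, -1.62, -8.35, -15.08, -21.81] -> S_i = 5.11 + -6.73*i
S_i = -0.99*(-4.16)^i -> [-0.99, 4.12, -17.13, 71.27, -296.49]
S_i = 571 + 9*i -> [571, 580, 589, 598, 607]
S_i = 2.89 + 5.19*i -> [2.89, 8.08, 13.27, 18.46, 23.65]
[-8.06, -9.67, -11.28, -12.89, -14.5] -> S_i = -8.06 + -1.61*i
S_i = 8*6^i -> [8, 48, 288, 1728, 10368]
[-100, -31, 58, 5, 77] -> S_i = Random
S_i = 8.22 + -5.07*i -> [8.22, 3.15, -1.92, -6.99, -12.06]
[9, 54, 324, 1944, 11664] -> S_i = 9*6^i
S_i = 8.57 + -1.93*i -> [8.57, 6.64, 4.71, 2.78, 0.85]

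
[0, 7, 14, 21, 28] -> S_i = 0 + 7*i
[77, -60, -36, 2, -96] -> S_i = Random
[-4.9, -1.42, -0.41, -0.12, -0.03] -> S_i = -4.90*0.29^i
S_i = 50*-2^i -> [50, -100, 200, -400, 800]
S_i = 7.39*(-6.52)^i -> [7.39, -48.18, 314.15, -2048.27, 13354.72]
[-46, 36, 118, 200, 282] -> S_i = -46 + 82*i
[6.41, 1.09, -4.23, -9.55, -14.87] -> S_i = 6.41 + -5.32*i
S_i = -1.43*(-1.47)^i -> [-1.43, 2.1, -3.09, 4.54, -6.68]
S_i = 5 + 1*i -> [5, 6, 7, 8, 9]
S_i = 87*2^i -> [87, 174, 348, 696, 1392]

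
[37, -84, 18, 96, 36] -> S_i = Random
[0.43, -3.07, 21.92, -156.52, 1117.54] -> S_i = 0.43*(-7.14)^i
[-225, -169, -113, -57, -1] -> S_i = -225 + 56*i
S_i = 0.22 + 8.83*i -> [0.22, 9.05, 17.88, 26.71, 35.54]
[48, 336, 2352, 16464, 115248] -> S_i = 48*7^i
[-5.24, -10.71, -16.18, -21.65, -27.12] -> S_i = -5.24 + -5.47*i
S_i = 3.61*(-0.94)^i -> [3.61, -3.39, 3.19, -3.0, 2.82]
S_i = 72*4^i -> [72, 288, 1152, 4608, 18432]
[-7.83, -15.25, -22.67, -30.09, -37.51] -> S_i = -7.83 + -7.42*i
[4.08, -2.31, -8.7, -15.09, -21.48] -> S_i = 4.08 + -6.39*i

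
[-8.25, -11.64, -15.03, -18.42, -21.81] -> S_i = -8.25 + -3.39*i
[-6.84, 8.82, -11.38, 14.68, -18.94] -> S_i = -6.84*(-1.29)^i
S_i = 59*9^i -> [59, 531, 4779, 43011, 387099]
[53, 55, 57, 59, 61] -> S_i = 53 + 2*i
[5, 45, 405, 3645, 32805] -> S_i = 5*9^i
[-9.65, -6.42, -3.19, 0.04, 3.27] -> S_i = -9.65 + 3.23*i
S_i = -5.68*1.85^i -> [-5.68, -10.51, -19.44, -35.96, -66.53]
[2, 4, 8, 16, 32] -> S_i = 2*2^i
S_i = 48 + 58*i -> [48, 106, 164, 222, 280]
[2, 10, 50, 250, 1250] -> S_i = 2*5^i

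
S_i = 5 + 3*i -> [5, 8, 11, 14, 17]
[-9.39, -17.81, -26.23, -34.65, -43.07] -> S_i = -9.39 + -8.42*i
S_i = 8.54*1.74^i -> [8.54, 14.86, 25.86, 44.99, 78.28]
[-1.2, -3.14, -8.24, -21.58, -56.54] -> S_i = -1.20*2.62^i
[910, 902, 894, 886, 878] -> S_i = 910 + -8*i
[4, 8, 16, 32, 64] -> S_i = 4*2^i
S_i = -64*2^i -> [-64, -128, -256, -512, -1024]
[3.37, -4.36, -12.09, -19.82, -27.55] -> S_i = 3.37 + -7.73*i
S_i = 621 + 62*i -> [621, 683, 745, 807, 869]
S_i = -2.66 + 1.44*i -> [-2.66, -1.22, 0.22, 1.66, 3.1]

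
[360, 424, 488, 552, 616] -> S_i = 360 + 64*i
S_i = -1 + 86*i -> [-1, 85, 171, 257, 343]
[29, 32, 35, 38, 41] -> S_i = 29 + 3*i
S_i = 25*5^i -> [25, 125, 625, 3125, 15625]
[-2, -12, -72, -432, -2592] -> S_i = -2*6^i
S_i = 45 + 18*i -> [45, 63, 81, 99, 117]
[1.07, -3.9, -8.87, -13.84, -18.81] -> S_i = 1.07 + -4.97*i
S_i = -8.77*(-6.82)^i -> [-8.77, 59.81, -407.91, 2781.97, -18973.05]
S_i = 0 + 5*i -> [0, 5, 10, 15, 20]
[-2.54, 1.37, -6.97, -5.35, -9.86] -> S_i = Random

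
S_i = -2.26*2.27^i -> [-2.26, -5.13, -11.65, -26.44, -60.01]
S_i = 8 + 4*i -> [8, 12, 16, 20, 24]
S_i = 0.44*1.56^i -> [0.44, 0.69, 1.07, 1.67, 2.61]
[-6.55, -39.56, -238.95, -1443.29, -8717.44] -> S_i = -6.55*6.04^i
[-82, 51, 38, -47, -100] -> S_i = Random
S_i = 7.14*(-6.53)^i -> [7.14, -46.62, 304.46, -1988.1, 12982.28]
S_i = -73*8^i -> [-73, -584, -4672, -37376, -299008]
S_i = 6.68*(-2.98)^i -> [6.68, -19.91, 59.32, -176.78, 526.79]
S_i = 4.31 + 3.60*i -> [4.31, 7.91, 11.51, 15.11, 18.71]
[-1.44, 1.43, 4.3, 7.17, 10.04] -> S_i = -1.44 + 2.87*i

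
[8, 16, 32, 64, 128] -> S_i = 8*2^i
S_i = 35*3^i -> [35, 105, 315, 945, 2835]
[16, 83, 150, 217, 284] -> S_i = 16 + 67*i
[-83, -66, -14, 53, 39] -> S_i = Random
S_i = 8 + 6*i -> [8, 14, 20, 26, 32]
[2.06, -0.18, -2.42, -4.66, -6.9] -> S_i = 2.06 + -2.24*i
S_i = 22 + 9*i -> [22, 31, 40, 49, 58]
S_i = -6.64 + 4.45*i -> [-6.64, -2.19, 2.26, 6.71, 11.16]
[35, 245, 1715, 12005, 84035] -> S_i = 35*7^i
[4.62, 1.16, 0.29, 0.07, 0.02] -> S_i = 4.62*0.25^i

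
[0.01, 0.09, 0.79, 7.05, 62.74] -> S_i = 0.01*8.90^i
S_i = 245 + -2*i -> [245, 243, 241, 239, 237]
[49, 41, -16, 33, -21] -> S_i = Random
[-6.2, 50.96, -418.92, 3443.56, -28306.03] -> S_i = -6.20*(-8.22)^i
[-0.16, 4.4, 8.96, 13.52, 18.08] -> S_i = -0.16 + 4.56*i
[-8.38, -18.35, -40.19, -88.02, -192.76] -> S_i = -8.38*2.19^i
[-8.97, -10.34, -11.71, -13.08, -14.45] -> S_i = -8.97 + -1.37*i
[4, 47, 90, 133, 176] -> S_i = 4 + 43*i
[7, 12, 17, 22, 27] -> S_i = 7 + 5*i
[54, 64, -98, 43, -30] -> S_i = Random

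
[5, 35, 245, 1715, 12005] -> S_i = 5*7^i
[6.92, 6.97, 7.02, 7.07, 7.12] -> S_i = 6.92 + 0.05*i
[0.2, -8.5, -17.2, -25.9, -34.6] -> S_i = 0.20 + -8.70*i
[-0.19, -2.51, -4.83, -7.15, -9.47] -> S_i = -0.19 + -2.32*i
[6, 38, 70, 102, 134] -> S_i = 6 + 32*i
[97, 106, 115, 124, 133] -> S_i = 97 + 9*i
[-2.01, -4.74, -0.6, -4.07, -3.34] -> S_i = Random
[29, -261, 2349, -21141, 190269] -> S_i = 29*-9^i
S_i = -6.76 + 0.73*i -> [-6.76, -6.03, -5.3, -4.57, -3.84]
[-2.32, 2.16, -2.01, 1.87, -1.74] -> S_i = -2.32*(-0.93)^i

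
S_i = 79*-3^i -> [79, -237, 711, -2133, 6399]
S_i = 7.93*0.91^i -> [7.93, 7.22, 6.57, 5.98, 5.44]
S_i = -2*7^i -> [-2, -14, -98, -686, -4802]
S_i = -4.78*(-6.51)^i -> [-4.78, 31.12, -202.58, 1318.78, -8585.23]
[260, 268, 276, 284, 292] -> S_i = 260 + 8*i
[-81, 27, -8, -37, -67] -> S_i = Random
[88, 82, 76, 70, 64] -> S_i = 88 + -6*i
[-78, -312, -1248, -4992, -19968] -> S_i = -78*4^i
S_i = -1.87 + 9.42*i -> [-1.87, 7.55, 16.97, 26.39, 35.81]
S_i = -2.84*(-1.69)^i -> [-2.84, 4.8, -8.11, 13.71, -23.17]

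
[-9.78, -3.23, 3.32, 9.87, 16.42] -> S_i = -9.78 + 6.55*i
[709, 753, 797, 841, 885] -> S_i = 709 + 44*i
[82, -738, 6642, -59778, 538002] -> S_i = 82*-9^i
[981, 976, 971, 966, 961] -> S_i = 981 + -5*i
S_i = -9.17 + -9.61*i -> [-9.17, -18.78, -28.39, -38.0, -47.61]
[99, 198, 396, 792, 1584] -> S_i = 99*2^i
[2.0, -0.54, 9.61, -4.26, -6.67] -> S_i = Random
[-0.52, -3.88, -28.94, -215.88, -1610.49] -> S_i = -0.52*7.46^i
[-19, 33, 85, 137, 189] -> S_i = -19 + 52*i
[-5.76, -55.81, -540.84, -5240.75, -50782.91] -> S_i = -5.76*9.69^i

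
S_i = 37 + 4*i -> [37, 41, 45, 49, 53]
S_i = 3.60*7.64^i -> [3.6, 27.5, 210.13, 1605.4, 12265.24]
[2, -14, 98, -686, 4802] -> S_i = 2*-7^i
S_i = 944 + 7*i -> [944, 951, 958, 965, 972]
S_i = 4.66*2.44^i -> [4.66, 11.37, 27.74, 67.69, 165.18]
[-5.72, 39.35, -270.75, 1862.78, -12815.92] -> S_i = -5.72*(-6.88)^i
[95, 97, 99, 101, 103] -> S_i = 95 + 2*i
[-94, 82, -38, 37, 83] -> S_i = Random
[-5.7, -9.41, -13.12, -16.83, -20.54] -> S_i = -5.70 + -3.71*i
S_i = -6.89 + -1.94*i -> [-6.89, -8.83, -10.77, -12.71, -14.65]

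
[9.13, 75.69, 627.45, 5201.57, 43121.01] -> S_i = 9.13*8.29^i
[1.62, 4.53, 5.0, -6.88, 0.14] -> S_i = Random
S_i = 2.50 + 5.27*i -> [2.5, 7.77, 13.04, 18.31, 23.58]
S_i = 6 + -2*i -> [6, 4, 2, 0, -2]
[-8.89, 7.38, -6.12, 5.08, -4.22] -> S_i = -8.89*(-0.83)^i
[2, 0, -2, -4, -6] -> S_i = 2 + -2*i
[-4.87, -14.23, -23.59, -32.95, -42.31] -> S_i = -4.87 + -9.36*i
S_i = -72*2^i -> [-72, -144, -288, -576, -1152]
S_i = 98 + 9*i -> [98, 107, 116, 125, 134]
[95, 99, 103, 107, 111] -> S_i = 95 + 4*i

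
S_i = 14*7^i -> [14, 98, 686, 4802, 33614]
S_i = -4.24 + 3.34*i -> [-4.24, -0.9, 2.44, 5.78, 9.12]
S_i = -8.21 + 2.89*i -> [-8.21, -5.32, -2.43, 0.46, 3.35]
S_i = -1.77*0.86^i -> [-1.77, -1.52, -1.31, -1.13, -0.97]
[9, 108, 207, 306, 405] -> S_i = 9 + 99*i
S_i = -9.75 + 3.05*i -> [-9.75, -6.7, -3.65, -0.6, 2.45]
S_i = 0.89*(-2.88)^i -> [0.89, -2.56, 7.38, -21.26, 61.23]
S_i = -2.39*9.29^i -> [-2.39, -22.2, -206.27, -1916.22, -17801.67]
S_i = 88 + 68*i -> [88, 156, 224, 292, 360]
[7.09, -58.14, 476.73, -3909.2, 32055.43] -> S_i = 7.09*(-8.20)^i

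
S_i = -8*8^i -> [-8, -64, -512, -4096, -32768]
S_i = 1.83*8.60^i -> [1.83, 15.74, 135.35, 1163.98, 10010.25]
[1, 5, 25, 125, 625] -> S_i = 1*5^i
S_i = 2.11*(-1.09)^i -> [2.11, -2.3, 2.51, -2.73, 2.98]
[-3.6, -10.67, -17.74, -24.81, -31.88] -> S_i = -3.60 + -7.07*i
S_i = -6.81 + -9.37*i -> [-6.81, -16.18, -25.55, -34.92, -44.29]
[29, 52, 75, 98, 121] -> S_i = 29 + 23*i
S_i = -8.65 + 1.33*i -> [-8.65, -7.32, -5.99, -4.66, -3.33]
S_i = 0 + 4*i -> [0, 4, 8, 12, 16]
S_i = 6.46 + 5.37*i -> [6.46, 11.83, 17.2, 22.57, 27.94]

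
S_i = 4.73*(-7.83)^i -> [4.73, -37.04, 289.99, -2270.63, 17779.04]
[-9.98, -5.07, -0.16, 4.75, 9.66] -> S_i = -9.98 + 4.91*i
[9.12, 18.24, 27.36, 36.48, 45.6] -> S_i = 9.12 + 9.12*i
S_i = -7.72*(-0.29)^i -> [-7.72, 2.24, -0.65, 0.19, -0.05]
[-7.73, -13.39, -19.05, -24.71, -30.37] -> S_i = -7.73 + -5.66*i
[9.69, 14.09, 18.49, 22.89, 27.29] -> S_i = 9.69 + 4.40*i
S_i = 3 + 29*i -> [3, 32, 61, 90, 119]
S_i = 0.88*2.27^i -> [0.88, 2.0, 4.53, 10.29, 23.37]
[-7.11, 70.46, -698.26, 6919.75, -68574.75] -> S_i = -7.11*(-9.91)^i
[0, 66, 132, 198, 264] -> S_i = 0 + 66*i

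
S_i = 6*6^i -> [6, 36, 216, 1296, 7776]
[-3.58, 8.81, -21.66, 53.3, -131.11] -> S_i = -3.58*(-2.46)^i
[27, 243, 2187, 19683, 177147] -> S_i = 27*9^i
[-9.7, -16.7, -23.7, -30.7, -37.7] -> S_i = -9.70 + -7.00*i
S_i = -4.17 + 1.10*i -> [-4.17, -3.07, -1.97, -0.87, 0.23]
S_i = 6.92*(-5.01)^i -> [6.92, -34.67, 173.69, -870.2, 4359.7]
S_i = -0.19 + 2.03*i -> [-0.19, 1.84, 3.87, 5.9, 7.93]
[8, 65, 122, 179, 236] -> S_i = 8 + 57*i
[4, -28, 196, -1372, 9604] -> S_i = 4*-7^i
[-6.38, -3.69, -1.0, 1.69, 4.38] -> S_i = -6.38 + 2.69*i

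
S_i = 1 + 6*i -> [1, 7, 13, 19, 25]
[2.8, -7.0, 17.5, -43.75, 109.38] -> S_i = 2.80*(-2.50)^i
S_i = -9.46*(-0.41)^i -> [-9.46, 3.88, -1.59, 0.65, -0.27]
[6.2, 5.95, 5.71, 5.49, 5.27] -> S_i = 6.20*0.96^i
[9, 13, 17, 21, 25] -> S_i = 9 + 4*i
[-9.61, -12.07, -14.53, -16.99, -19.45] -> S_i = -9.61 + -2.46*i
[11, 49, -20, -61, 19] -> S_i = Random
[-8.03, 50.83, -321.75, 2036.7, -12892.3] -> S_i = -8.03*(-6.33)^i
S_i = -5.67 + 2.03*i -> [-5.67, -3.64, -1.61, 0.42, 2.45]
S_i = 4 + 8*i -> [4, 12, 20, 28, 36]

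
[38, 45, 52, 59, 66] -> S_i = 38 + 7*i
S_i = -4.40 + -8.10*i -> [-4.4, -12.5, -20.6, -28.7, -36.8]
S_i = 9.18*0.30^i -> [9.18, 2.75, 0.83, 0.25, 0.07]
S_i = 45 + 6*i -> [45, 51, 57, 63, 69]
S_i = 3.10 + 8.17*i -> [3.1, 11.27, 19.44, 27.61, 35.78]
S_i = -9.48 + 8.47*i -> [-9.48, -1.01, 7.46, 15.93, 24.4]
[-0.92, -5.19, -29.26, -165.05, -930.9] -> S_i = -0.92*5.64^i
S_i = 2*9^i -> [2, 18, 162, 1458, 13122]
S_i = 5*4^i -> [5, 20, 80, 320, 1280]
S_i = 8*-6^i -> [8, -48, 288, -1728, 10368]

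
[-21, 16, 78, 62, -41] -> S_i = Random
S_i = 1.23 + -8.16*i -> [1.23, -6.93, -15.09, -23.25, -31.41]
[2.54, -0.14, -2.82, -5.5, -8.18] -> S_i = 2.54 + -2.68*i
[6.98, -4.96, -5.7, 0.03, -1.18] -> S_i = Random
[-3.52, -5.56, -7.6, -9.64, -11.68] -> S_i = -3.52 + -2.04*i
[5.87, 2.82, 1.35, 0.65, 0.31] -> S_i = 5.87*0.48^i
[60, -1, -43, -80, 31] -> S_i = Random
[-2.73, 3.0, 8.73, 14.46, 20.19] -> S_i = -2.73 + 5.73*i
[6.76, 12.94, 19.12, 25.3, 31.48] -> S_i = 6.76 + 6.18*i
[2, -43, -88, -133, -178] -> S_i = 2 + -45*i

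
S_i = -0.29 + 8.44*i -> [-0.29, 8.15, 16.59, 25.03, 33.47]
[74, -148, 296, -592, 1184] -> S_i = 74*-2^i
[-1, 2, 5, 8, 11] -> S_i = -1 + 3*i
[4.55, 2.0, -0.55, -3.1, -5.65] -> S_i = 4.55 + -2.55*i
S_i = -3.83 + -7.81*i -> [-3.83, -11.64, -19.45, -27.26, -35.07]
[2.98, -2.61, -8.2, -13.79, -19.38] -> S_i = 2.98 + -5.59*i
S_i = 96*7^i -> [96, 672, 4704, 32928, 230496]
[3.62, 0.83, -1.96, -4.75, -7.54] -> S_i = 3.62 + -2.79*i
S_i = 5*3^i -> [5, 15, 45, 135, 405]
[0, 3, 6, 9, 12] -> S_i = 0 + 3*i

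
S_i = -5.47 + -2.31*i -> [-5.47, -7.78, -10.09, -12.4, -14.71]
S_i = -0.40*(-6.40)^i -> [-0.4, 2.56, -16.38, 104.86, -671.09]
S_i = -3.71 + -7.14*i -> [-3.71, -10.85, -17.99, -25.13, -32.27]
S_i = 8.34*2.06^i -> [8.34, 17.18, 35.39, 72.91, 150.19]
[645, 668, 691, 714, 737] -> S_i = 645 + 23*i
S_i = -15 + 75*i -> [-15, 60, 135, 210, 285]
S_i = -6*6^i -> [-6, -36, -216, -1296, -7776]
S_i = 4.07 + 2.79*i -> [4.07, 6.86, 9.65, 12.44, 15.23]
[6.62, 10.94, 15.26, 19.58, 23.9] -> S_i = 6.62 + 4.32*i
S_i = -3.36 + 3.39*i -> [-3.36, 0.03, 3.42, 6.81, 10.2]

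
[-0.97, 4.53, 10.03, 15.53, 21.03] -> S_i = -0.97 + 5.50*i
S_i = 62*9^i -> [62, 558, 5022, 45198, 406782]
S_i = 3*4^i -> [3, 12, 48, 192, 768]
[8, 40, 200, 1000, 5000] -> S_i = 8*5^i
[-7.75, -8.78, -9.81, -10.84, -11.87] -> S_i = -7.75 + -1.03*i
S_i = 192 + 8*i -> [192, 200, 208, 216, 224]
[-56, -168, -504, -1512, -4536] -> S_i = -56*3^i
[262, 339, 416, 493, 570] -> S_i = 262 + 77*i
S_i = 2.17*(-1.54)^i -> [2.17, -3.34, 5.15, -7.93, 12.21]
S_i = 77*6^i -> [77, 462, 2772, 16632, 99792]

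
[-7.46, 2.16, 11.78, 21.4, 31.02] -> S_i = -7.46 + 9.62*i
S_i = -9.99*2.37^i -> [-9.99, -23.68, -56.11, -132.99, -315.18]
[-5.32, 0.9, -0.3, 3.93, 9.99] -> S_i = Random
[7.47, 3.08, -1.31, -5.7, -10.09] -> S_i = 7.47 + -4.39*i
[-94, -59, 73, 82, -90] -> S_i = Random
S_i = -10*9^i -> [-10, -90, -810, -7290, -65610]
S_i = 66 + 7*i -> [66, 73, 80, 87, 94]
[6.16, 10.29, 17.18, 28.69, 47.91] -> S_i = 6.16*1.67^i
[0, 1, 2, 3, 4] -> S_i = 0 + 1*i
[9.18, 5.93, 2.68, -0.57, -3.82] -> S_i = 9.18 + -3.25*i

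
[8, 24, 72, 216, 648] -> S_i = 8*3^i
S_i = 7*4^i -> [7, 28, 112, 448, 1792]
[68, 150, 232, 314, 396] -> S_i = 68 + 82*i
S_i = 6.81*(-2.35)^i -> [6.81, -16.0, 37.61, -88.38, 207.69]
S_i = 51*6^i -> [51, 306, 1836, 11016, 66096]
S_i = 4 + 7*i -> [4, 11, 18, 25, 32]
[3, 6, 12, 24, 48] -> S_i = 3*2^i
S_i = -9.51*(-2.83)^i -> [-9.51, 26.91, -76.16, 215.55, -609.99]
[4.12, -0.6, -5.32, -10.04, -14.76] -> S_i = 4.12 + -4.72*i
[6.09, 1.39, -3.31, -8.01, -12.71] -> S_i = 6.09 + -4.70*i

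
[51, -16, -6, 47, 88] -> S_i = Random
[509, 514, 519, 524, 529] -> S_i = 509 + 5*i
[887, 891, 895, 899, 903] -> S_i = 887 + 4*i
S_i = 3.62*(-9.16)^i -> [3.62, -33.16, 303.74, -2782.24, 25485.34]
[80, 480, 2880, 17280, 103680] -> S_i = 80*6^i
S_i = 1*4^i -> [1, 4, 16, 64, 256]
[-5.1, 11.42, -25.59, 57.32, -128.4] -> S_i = -5.10*(-2.24)^i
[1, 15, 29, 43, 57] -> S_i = 1 + 14*i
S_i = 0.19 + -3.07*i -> [0.19, -2.88, -5.95, -9.02, -12.09]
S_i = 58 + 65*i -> [58, 123, 188, 253, 318]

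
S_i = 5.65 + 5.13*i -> [5.65, 10.78, 15.91, 21.04, 26.17]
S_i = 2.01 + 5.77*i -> [2.01, 7.78, 13.55, 19.32, 25.09]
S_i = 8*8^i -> [8, 64, 512, 4096, 32768]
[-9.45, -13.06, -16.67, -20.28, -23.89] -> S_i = -9.45 + -3.61*i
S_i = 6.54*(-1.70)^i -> [6.54, -11.12, 18.9, -32.13, 54.62]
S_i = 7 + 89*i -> [7, 96, 185, 274, 363]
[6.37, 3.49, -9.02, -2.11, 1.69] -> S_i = Random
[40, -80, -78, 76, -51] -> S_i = Random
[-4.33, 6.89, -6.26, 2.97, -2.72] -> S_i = Random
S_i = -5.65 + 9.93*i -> [-5.65, 4.28, 14.21, 24.14, 34.07]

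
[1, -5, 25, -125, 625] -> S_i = 1*-5^i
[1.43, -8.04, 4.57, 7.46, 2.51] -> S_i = Random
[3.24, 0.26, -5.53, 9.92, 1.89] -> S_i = Random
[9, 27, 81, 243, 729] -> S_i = 9*3^i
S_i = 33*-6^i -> [33, -198, 1188, -7128, 42768]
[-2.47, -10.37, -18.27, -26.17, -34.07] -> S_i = -2.47 + -7.90*i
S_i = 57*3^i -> [57, 171, 513, 1539, 4617]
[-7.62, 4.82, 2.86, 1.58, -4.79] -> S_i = Random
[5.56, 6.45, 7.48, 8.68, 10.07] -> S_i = 5.56*1.16^i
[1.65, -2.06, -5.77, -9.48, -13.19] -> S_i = 1.65 + -3.71*i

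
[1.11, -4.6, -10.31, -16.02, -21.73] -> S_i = 1.11 + -5.71*i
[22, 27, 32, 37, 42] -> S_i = 22 + 5*i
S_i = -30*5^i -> [-30, -150, -750, -3750, -18750]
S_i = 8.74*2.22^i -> [8.74, 19.4, 43.07, 95.62, 212.29]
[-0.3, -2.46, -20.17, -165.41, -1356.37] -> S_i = -0.30*8.20^i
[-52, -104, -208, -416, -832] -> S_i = -52*2^i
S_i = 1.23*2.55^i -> [1.23, 3.14, 8.0, 20.4, 52.01]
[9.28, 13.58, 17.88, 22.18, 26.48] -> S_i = 9.28 + 4.30*i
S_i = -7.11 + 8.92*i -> [-7.11, 1.81, 10.73, 19.65, 28.57]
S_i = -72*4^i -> [-72, -288, -1152, -4608, -18432]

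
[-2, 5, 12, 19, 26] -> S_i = -2 + 7*i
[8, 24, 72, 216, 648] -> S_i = 8*3^i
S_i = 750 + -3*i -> [750, 747, 744, 741, 738]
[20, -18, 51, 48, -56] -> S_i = Random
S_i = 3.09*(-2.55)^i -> [3.09, -7.88, 20.09, -51.24, 130.65]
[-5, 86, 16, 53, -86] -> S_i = Random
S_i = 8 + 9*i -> [8, 17, 26, 35, 44]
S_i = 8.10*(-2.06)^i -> [8.1, -16.69, 34.37, -70.81, 145.87]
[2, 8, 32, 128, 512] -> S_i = 2*4^i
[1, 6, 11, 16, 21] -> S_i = 1 + 5*i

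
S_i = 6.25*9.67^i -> [6.25, 60.44, 584.43, 5651.44, 54649.46]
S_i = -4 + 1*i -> [-4, -3, -2, -1, 0]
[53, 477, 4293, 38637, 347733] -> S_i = 53*9^i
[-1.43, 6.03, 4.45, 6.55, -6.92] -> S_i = Random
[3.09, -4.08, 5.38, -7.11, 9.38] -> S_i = 3.09*(-1.32)^i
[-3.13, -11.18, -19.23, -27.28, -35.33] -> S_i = -3.13 + -8.05*i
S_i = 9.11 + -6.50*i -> [9.11, 2.61, -3.89, -10.39, -16.89]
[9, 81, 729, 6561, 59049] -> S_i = 9*9^i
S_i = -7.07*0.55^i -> [-7.07, -3.89, -2.14, -1.18, -0.65]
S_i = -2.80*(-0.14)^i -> [-2.8, 0.39, -0.05, 0.01, -0.0]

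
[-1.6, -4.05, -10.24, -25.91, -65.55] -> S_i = -1.60*2.53^i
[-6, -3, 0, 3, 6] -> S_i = -6 + 3*i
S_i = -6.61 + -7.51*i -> [-6.61, -14.12, -21.63, -29.14, -36.65]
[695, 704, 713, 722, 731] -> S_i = 695 + 9*i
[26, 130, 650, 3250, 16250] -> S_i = 26*5^i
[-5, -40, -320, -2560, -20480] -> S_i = -5*8^i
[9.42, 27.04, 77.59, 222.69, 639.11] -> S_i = 9.42*2.87^i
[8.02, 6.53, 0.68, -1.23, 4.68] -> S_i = Random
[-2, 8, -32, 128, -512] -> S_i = -2*-4^i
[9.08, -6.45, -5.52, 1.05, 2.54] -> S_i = Random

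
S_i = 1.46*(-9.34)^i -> [1.46, -13.64, 127.36, -1189.58, 11110.67]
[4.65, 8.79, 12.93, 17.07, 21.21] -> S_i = 4.65 + 4.14*i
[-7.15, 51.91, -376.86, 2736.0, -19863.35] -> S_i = -7.15*(-7.26)^i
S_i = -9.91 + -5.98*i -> [-9.91, -15.89, -21.87, -27.85, -33.83]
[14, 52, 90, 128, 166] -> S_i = 14 + 38*i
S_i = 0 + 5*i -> [0, 5, 10, 15, 20]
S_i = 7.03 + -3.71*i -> [7.03, 3.32, -0.39, -4.1, -7.81]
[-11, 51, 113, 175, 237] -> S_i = -11 + 62*i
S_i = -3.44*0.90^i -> [-3.44, -3.1, -2.79, -2.51, -2.26]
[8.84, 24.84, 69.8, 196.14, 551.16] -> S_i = 8.84*2.81^i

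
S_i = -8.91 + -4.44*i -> [-8.91, -13.35, -17.79, -22.23, -26.67]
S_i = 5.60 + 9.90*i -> [5.6, 15.5, 25.4, 35.3, 45.2]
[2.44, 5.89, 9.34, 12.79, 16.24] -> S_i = 2.44 + 3.45*i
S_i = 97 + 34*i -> [97, 131, 165, 199, 233]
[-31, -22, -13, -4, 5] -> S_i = -31 + 9*i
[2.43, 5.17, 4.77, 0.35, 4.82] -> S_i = Random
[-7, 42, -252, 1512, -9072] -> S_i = -7*-6^i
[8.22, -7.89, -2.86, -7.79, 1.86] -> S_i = Random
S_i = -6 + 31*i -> [-6, 25, 56, 87, 118]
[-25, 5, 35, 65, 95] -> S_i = -25 + 30*i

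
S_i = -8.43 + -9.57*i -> [-8.43, -18.0, -27.57, -37.14, -46.71]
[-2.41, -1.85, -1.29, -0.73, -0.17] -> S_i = -2.41 + 0.56*i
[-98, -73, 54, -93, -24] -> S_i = Random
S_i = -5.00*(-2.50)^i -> [-5.0, 12.5, -31.25, 78.12, -195.31]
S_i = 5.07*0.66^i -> [5.07, 3.35, 2.21, 1.46, 0.96]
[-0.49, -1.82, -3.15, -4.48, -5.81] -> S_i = -0.49 + -1.33*i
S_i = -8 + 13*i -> [-8, 5, 18, 31, 44]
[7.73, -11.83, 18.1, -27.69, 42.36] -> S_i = 7.73*(-1.53)^i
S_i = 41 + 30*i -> [41, 71, 101, 131, 161]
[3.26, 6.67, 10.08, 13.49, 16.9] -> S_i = 3.26 + 3.41*i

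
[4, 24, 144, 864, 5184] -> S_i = 4*6^i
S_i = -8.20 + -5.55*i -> [-8.2, -13.75, -19.3, -24.85, -30.4]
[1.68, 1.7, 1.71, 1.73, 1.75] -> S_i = 1.68*1.01^i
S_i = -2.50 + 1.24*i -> [-2.5, -1.26, -0.02, 1.22, 2.46]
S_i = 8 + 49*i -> [8, 57, 106, 155, 204]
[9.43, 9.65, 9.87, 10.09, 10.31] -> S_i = 9.43 + 0.22*i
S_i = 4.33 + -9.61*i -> [4.33, -5.28, -14.89, -24.5, -34.11]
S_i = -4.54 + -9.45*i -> [-4.54, -13.99, -23.44, -32.89, -42.34]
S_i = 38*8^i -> [38, 304, 2432, 19456, 155648]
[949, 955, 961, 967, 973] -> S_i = 949 + 6*i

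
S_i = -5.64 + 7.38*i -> [-5.64, 1.74, 9.12, 16.5, 23.88]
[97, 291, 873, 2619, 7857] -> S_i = 97*3^i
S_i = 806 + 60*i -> [806, 866, 926, 986, 1046]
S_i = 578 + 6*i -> [578, 584, 590, 596, 602]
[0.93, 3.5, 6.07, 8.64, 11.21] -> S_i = 0.93 + 2.57*i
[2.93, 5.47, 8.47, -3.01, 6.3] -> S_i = Random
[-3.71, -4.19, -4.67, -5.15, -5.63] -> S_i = -3.71 + -0.48*i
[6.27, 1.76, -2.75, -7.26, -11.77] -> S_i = 6.27 + -4.51*i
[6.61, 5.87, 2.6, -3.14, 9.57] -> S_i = Random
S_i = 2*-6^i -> [2, -12, 72, -432, 2592]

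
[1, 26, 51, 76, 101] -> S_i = 1 + 25*i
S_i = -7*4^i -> [-7, -28, -112, -448, -1792]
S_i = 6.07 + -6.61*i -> [6.07, -0.54, -7.15, -13.76, -20.37]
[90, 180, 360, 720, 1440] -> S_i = 90*2^i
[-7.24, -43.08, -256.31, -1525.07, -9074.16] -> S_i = -7.24*5.95^i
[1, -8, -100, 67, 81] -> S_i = Random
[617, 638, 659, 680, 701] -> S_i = 617 + 21*i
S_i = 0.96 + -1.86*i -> [0.96, -0.9, -2.76, -4.62, -6.48]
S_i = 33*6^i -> [33, 198, 1188, 7128, 42768]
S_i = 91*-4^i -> [91, -364, 1456, -5824, 23296]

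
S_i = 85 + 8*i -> [85, 93, 101, 109, 117]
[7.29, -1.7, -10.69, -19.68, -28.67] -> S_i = 7.29 + -8.99*i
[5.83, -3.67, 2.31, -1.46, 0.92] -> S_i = 5.83*(-0.63)^i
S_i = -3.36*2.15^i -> [-3.36, -7.22, -15.53, -33.39, -71.79]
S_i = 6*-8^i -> [6, -48, 384, -3072, 24576]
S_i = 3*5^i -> [3, 15, 75, 375, 1875]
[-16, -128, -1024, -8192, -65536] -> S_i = -16*8^i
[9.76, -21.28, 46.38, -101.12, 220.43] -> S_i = 9.76*(-2.18)^i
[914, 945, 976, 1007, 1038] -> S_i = 914 + 31*i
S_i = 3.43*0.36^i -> [3.43, 1.23, 0.44, 0.16, 0.06]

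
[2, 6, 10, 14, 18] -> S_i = 2 + 4*i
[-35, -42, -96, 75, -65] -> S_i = Random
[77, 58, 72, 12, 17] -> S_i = Random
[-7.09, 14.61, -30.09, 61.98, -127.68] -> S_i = -7.09*(-2.06)^i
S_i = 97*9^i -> [97, 873, 7857, 70713, 636417]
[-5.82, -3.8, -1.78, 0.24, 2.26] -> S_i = -5.82 + 2.02*i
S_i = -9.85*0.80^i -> [-9.85, -7.88, -6.3, -5.04, -4.03]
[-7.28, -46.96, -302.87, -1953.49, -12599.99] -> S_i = -7.28*6.45^i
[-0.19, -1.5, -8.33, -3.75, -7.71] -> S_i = Random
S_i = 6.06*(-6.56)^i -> [6.06, -39.75, 260.78, -1710.74, 11222.46]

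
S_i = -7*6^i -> [-7, -42, -252, -1512, -9072]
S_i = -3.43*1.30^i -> [-3.43, -4.46, -5.8, -7.54, -9.8]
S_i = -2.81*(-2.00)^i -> [-2.81, 5.62, -11.24, 22.48, -44.96]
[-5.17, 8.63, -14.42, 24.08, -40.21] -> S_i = -5.17*(-1.67)^i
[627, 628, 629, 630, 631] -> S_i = 627 + 1*i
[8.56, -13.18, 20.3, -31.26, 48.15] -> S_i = 8.56*(-1.54)^i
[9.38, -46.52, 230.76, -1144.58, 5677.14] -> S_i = 9.38*(-4.96)^i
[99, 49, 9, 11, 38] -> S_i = Random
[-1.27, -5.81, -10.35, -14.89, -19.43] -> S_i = -1.27 + -4.54*i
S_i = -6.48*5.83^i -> [-6.48, -37.78, -220.25, -1284.05, -7485.99]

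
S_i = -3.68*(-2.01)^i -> [-3.68, 7.4, -14.87, 29.88, -60.07]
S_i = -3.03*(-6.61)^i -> [-3.03, 20.03, -132.39, 875.08, -5784.27]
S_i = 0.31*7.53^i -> [0.31, 2.33, 17.58, 132.36, 996.65]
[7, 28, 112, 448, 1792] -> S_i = 7*4^i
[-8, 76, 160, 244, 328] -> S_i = -8 + 84*i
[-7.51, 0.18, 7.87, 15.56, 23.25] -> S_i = -7.51 + 7.69*i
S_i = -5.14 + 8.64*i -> [-5.14, 3.5, 12.14, 20.78, 29.42]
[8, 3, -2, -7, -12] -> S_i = 8 + -5*i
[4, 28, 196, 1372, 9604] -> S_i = 4*7^i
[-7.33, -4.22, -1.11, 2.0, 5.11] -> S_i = -7.33 + 3.11*i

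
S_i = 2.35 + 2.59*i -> [2.35, 4.94, 7.53, 10.12, 12.71]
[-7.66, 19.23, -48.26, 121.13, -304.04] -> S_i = -7.66*(-2.51)^i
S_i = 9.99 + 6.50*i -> [9.99, 16.49, 22.99, 29.49, 35.99]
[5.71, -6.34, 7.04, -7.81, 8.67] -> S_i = 5.71*(-1.11)^i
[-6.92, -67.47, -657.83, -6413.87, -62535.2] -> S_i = -6.92*9.75^i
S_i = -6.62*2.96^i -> [-6.62, -19.6, -58.0, -171.69, -508.19]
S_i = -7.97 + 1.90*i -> [-7.97, -6.07, -4.17, -2.27, -0.37]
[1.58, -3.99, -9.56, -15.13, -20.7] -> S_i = 1.58 + -5.57*i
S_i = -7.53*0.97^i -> [-7.53, -7.3, -7.08, -6.87, -6.67]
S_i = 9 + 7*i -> [9, 16, 23, 30, 37]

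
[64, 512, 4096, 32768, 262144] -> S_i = 64*8^i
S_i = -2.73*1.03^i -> [-2.73, -2.81, -2.9, -2.98, -3.07]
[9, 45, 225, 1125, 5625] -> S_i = 9*5^i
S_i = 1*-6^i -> [1, -6, 36, -216, 1296]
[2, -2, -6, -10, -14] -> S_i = 2 + -4*i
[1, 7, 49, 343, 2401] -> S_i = 1*7^i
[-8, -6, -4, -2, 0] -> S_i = -8 + 2*i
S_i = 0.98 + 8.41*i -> [0.98, 9.39, 17.8, 26.21, 34.62]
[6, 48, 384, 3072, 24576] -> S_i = 6*8^i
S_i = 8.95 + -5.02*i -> [8.95, 3.93, -1.09, -6.11, -11.13]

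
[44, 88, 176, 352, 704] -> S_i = 44*2^i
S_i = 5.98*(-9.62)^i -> [5.98, -57.53, 553.42, -5323.86, 51215.51]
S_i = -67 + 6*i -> [-67, -61, -55, -49, -43]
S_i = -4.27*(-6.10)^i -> [-4.27, 26.05, -158.89, 969.21, -5912.17]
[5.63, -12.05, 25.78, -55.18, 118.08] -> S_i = 5.63*(-2.14)^i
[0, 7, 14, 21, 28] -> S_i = 0 + 7*i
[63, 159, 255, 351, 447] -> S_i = 63 + 96*i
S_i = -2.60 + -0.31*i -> [-2.6, -2.91, -3.22, -3.53, -3.84]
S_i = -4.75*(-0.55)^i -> [-4.75, 2.61, -1.44, 0.79, -0.43]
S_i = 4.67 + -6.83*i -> [4.67, -2.16, -8.99, -15.82, -22.65]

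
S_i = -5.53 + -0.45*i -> [-5.53, -5.98, -6.43, -6.88, -7.33]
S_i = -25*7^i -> [-25, -175, -1225, -8575, -60025]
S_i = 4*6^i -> [4, 24, 144, 864, 5184]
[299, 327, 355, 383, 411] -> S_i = 299 + 28*i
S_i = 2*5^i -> [2, 10, 50, 250, 1250]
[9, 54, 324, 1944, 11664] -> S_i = 9*6^i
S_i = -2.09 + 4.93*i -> [-2.09, 2.84, 7.77, 12.7, 17.63]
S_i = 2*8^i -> [2, 16, 128, 1024, 8192]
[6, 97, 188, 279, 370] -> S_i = 6 + 91*i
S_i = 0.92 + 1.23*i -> [0.92, 2.15, 3.38, 4.61, 5.84]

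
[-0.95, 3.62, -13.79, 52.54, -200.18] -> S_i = -0.95*(-3.81)^i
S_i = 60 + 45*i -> [60, 105, 150, 195, 240]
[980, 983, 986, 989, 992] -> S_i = 980 + 3*i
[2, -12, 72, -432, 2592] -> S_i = 2*-6^i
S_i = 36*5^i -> [36, 180, 900, 4500, 22500]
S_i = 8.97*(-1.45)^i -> [8.97, -13.01, 18.86, -27.35, 39.65]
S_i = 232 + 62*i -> [232, 294, 356, 418, 480]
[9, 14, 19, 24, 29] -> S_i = 9 + 5*i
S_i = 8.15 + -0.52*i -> [8.15, 7.63, 7.11, 6.59, 6.07]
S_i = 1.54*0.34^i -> [1.54, 0.52, 0.18, 0.06, 0.02]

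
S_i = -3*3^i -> [-3, -9, -27, -81, -243]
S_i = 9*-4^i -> [9, -36, 144, -576, 2304]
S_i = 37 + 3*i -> [37, 40, 43, 46, 49]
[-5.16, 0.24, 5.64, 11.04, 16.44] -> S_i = -5.16 + 5.40*i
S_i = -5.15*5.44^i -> [-5.15, -28.02, -152.41, -829.09, -4510.27]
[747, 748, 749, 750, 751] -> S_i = 747 + 1*i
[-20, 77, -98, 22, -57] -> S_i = Random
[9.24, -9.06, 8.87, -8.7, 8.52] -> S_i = 9.24*(-0.98)^i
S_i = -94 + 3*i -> [-94, -91, -88, -85, -82]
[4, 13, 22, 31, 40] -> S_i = 4 + 9*i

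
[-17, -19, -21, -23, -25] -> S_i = -17 + -2*i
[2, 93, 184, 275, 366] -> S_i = 2 + 91*i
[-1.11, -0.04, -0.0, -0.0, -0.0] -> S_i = -1.11*0.04^i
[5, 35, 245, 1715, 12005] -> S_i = 5*7^i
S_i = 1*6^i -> [1, 6, 36, 216, 1296]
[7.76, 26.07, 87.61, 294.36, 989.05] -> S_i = 7.76*3.36^i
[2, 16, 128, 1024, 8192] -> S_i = 2*8^i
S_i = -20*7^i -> [-20, -140, -980, -6860, -48020]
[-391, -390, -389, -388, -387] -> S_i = -391 + 1*i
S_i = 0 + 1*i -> [0, 1, 2, 3, 4]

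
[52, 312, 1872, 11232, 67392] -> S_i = 52*6^i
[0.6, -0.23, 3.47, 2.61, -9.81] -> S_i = Random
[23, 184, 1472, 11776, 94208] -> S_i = 23*8^i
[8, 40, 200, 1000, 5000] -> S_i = 8*5^i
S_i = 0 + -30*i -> [0, -30, -60, -90, -120]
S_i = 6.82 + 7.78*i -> [6.82, 14.6, 22.38, 30.16, 37.94]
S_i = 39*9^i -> [39, 351, 3159, 28431, 255879]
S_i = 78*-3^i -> [78, -234, 702, -2106, 6318]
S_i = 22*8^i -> [22, 176, 1408, 11264, 90112]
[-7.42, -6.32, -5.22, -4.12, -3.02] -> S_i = -7.42 + 1.10*i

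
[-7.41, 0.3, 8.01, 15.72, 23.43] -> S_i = -7.41 + 7.71*i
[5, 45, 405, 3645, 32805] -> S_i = 5*9^i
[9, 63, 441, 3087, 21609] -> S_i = 9*7^i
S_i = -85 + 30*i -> [-85, -55, -25, 5, 35]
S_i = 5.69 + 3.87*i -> [5.69, 9.56, 13.43, 17.3, 21.17]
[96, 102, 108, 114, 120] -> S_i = 96 + 6*i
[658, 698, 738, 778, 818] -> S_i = 658 + 40*i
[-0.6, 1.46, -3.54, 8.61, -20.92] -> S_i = -0.60*(-2.43)^i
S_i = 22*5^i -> [22, 110, 550, 2750, 13750]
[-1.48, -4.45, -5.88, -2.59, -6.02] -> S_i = Random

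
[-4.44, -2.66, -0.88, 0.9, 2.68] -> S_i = -4.44 + 1.78*i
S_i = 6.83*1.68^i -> [6.83, 11.47, 19.28, 32.39, 54.41]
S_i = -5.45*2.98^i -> [-5.45, -16.24, -48.4, -144.23, -429.8]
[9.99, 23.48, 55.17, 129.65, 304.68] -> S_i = 9.99*2.35^i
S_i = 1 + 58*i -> [1, 59, 117, 175, 233]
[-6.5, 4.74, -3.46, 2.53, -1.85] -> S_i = -6.50*(-0.73)^i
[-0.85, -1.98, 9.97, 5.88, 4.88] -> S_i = Random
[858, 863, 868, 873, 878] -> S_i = 858 + 5*i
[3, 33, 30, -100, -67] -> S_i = Random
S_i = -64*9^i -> [-64, -576, -5184, -46656, -419904]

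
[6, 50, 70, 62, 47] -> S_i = Random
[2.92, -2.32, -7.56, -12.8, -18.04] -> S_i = 2.92 + -5.24*i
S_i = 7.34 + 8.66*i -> [7.34, 16.0, 24.66, 33.32, 41.98]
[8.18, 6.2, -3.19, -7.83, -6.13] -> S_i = Random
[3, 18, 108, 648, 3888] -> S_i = 3*6^i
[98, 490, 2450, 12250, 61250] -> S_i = 98*5^i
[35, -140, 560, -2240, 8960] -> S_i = 35*-4^i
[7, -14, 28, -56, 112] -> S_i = 7*-2^i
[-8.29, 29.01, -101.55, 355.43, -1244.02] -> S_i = -8.29*(-3.50)^i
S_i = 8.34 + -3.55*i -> [8.34, 4.79, 1.24, -2.31, -5.86]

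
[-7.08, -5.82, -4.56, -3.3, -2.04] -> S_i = -7.08 + 1.26*i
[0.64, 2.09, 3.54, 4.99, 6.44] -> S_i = 0.64 + 1.45*i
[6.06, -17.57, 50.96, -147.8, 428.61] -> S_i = 6.06*(-2.90)^i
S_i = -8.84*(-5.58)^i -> [-8.84, 49.33, -275.25, 1535.87, -8570.16]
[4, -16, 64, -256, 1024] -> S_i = 4*-4^i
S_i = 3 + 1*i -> [3, 4, 5, 6, 7]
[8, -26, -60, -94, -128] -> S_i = 8 + -34*i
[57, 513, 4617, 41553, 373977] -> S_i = 57*9^i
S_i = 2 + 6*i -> [2, 8, 14, 20, 26]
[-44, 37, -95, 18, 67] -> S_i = Random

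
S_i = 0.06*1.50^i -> [0.06, 0.09, 0.14, 0.2, 0.3]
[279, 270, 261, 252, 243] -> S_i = 279 + -9*i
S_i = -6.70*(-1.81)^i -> [-6.7, 12.13, -21.95, 39.73, -71.91]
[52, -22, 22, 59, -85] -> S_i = Random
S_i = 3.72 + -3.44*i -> [3.72, 0.28, -3.16, -6.6, -10.04]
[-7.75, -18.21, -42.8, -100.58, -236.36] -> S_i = -7.75*2.35^i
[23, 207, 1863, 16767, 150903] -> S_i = 23*9^i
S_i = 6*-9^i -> [6, -54, 486, -4374, 39366]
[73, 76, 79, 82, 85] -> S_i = 73 + 3*i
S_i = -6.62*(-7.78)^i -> [-6.62, 51.5, -400.7, 3117.43, -24253.61]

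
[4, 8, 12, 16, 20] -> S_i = 4 + 4*i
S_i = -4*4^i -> [-4, -16, -64, -256, -1024]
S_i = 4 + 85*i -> [4, 89, 174, 259, 344]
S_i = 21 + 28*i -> [21, 49, 77, 105, 133]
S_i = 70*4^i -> [70, 280, 1120, 4480, 17920]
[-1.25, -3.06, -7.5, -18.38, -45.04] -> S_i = -1.25*2.45^i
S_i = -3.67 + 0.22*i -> [-3.67, -3.45, -3.23, -3.01, -2.79]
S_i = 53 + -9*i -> [53, 44, 35, 26, 17]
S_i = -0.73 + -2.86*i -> [-0.73, -3.59, -6.45, -9.31, -12.17]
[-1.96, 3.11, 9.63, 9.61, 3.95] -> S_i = Random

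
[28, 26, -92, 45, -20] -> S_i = Random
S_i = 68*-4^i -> [68, -272, 1088, -4352, 17408]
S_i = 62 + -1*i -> [62, 61, 60, 59, 58]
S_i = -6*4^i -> [-6, -24, -96, -384, -1536]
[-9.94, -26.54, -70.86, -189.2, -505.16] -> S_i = -9.94*2.67^i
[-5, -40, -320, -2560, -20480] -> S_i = -5*8^i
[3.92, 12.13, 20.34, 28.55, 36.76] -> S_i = 3.92 + 8.21*i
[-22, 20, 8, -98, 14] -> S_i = Random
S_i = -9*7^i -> [-9, -63, -441, -3087, -21609]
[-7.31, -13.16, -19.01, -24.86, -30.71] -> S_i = -7.31 + -5.85*i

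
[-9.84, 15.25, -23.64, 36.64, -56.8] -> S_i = -9.84*(-1.55)^i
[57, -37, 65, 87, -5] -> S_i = Random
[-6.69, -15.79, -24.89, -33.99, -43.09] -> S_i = -6.69 + -9.10*i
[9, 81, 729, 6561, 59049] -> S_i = 9*9^i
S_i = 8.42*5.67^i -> [8.42, 47.74, 270.69, 1534.83, 8702.51]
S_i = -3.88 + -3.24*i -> [-3.88, -7.12, -10.36, -13.6, -16.84]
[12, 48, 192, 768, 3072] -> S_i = 12*4^i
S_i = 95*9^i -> [95, 855, 7695, 69255, 623295]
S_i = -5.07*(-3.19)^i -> [-5.07, 16.17, -51.59, 164.58, -525.01]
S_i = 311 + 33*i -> [311, 344, 377, 410, 443]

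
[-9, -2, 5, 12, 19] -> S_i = -9 + 7*i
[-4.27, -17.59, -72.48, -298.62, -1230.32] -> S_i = -4.27*4.12^i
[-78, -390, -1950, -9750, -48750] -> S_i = -78*5^i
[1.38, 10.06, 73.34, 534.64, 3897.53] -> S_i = 1.38*7.29^i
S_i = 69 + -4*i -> [69, 65, 61, 57, 53]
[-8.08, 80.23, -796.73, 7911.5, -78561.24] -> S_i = -8.08*(-9.93)^i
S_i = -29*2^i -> [-29, -58, -116, -232, -464]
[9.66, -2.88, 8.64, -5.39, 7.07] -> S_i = Random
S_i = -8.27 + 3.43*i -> [-8.27, -4.84, -1.41, 2.02, 5.45]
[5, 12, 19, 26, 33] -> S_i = 5 + 7*i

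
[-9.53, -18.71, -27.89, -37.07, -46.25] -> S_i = -9.53 + -9.18*i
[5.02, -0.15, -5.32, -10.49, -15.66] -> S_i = 5.02 + -5.17*i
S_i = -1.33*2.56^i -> [-1.33, -3.4, -8.72, -22.31, -57.12]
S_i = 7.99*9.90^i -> [7.99, 79.1, 783.1, 7752.69, 76751.62]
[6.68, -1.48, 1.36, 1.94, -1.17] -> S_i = Random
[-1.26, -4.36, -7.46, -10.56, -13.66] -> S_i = -1.26 + -3.10*i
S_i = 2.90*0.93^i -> [2.9, 2.7, 2.51, 2.33, 2.17]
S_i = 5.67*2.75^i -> [5.67, 15.59, 42.88, 117.92, 324.28]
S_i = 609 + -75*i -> [609, 534, 459, 384, 309]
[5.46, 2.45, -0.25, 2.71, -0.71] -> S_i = Random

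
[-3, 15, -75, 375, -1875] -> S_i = -3*-5^i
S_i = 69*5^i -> [69, 345, 1725, 8625, 43125]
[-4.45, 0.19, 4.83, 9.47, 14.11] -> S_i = -4.45 + 4.64*i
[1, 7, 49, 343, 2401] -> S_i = 1*7^i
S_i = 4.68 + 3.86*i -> [4.68, 8.54, 12.4, 16.26, 20.12]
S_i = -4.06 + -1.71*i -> [-4.06, -5.77, -7.48, -9.19, -10.9]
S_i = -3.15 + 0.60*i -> [-3.15, -2.55, -1.95, -1.35, -0.75]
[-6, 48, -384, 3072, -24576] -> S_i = -6*-8^i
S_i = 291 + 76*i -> [291, 367, 443, 519, 595]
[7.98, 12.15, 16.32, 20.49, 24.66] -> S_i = 7.98 + 4.17*i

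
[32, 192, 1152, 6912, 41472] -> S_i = 32*6^i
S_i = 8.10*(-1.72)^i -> [8.1, -13.93, 23.96, -41.22, 70.89]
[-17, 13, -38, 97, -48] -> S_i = Random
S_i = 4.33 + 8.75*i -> [4.33, 13.08, 21.83, 30.58, 39.33]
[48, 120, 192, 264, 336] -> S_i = 48 + 72*i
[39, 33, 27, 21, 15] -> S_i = 39 + -6*i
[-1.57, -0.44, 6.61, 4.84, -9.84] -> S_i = Random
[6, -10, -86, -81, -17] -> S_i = Random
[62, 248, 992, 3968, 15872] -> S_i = 62*4^i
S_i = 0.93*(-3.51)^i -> [0.93, -3.26, 11.46, -40.22, 141.16]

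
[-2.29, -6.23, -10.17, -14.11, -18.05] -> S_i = -2.29 + -3.94*i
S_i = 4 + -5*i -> [4, -1, -6, -11, -16]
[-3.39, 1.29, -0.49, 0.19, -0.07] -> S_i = -3.39*(-0.38)^i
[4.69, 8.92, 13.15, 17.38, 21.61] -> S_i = 4.69 + 4.23*i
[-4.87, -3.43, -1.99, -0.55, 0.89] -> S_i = -4.87 + 1.44*i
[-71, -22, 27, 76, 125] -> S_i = -71 + 49*i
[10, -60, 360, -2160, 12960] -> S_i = 10*-6^i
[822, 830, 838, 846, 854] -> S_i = 822 + 8*i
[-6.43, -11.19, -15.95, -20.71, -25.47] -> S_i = -6.43 + -4.76*i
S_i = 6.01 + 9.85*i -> [6.01, 15.86, 25.71, 35.56, 45.41]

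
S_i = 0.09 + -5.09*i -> [0.09, -5.0, -10.09, -15.18, -20.27]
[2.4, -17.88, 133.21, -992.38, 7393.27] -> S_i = 2.40*(-7.45)^i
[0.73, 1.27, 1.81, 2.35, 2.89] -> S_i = 0.73 + 0.54*i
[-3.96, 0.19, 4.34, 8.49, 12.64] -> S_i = -3.96 + 4.15*i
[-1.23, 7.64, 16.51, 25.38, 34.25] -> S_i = -1.23 + 8.87*i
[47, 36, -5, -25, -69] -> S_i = Random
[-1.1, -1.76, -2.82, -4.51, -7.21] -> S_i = -1.10*1.60^i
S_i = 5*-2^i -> [5, -10, 20, -40, 80]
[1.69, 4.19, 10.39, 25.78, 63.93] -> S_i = 1.69*2.48^i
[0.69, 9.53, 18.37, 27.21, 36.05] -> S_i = 0.69 + 8.84*i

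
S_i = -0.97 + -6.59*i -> [-0.97, -7.56, -14.15, -20.74, -27.33]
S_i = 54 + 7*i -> [54, 61, 68, 75, 82]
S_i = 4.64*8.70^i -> [4.64, 40.37, 351.2, 3055.45, 26582.45]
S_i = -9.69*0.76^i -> [-9.69, -7.36, -5.6, -4.25, -3.23]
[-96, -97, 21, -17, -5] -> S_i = Random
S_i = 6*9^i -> [6, 54, 486, 4374, 39366]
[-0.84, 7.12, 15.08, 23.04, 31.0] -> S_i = -0.84 + 7.96*i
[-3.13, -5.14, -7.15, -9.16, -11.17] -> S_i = -3.13 + -2.01*i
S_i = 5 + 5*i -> [5, 10, 15, 20, 25]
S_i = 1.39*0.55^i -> [1.39, 0.76, 0.42, 0.23, 0.13]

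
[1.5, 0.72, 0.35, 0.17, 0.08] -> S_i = 1.50*0.48^i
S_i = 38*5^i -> [38, 190, 950, 4750, 23750]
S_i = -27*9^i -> [-27, -243, -2187, -19683, -177147]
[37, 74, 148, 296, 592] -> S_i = 37*2^i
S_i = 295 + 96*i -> [295, 391, 487, 583, 679]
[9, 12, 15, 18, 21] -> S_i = 9 + 3*i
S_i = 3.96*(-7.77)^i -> [3.96, -30.77, 239.08, -1857.63, 14433.75]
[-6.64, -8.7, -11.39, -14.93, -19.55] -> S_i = -6.64*1.31^i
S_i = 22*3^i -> [22, 66, 198, 594, 1782]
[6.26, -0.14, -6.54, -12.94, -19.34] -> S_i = 6.26 + -6.40*i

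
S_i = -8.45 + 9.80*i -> [-8.45, 1.35, 11.15, 20.95, 30.75]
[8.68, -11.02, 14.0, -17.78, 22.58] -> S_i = 8.68*(-1.27)^i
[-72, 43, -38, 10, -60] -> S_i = Random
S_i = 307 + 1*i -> [307, 308, 309, 310, 311]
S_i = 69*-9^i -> [69, -621, 5589, -50301, 452709]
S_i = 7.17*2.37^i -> [7.17, 16.99, 40.27, 95.45, 226.21]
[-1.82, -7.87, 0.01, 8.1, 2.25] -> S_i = Random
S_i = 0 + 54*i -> [0, 54, 108, 162, 216]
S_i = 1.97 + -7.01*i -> [1.97, -5.04, -12.05, -19.06, -26.07]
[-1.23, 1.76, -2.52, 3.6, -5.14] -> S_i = -1.23*(-1.43)^i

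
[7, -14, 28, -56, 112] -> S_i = 7*-2^i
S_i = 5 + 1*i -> [5, 6, 7, 8, 9]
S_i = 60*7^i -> [60, 420, 2940, 20580, 144060]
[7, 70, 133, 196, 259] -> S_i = 7 + 63*i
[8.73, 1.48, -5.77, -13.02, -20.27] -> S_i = 8.73 + -7.25*i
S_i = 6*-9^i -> [6, -54, 486, -4374, 39366]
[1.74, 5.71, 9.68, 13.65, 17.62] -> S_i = 1.74 + 3.97*i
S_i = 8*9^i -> [8, 72, 648, 5832, 52488]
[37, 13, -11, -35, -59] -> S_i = 37 + -24*i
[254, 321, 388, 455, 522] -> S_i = 254 + 67*i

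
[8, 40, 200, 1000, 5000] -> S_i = 8*5^i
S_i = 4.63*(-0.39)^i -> [4.63, -1.81, 0.7, -0.27, 0.11]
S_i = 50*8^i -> [50, 400, 3200, 25600, 204800]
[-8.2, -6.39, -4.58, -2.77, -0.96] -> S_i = -8.20 + 1.81*i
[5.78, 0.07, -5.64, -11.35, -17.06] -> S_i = 5.78 + -5.71*i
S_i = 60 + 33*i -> [60, 93, 126, 159, 192]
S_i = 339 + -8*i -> [339, 331, 323, 315, 307]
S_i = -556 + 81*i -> [-556, -475, -394, -313, -232]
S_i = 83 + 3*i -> [83, 86, 89, 92, 95]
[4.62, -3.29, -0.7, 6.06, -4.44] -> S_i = Random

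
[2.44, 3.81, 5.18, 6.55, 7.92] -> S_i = 2.44 + 1.37*i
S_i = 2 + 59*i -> [2, 61, 120, 179, 238]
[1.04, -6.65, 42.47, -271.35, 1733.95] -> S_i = 1.04*(-6.39)^i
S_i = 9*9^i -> [9, 81, 729, 6561, 59049]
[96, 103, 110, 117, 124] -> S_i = 96 + 7*i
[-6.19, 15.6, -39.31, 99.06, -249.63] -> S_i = -6.19*(-2.52)^i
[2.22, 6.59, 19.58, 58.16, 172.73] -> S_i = 2.22*2.97^i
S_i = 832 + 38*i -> [832, 870, 908, 946, 984]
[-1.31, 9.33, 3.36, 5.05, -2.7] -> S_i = Random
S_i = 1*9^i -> [1, 9, 81, 729, 6561]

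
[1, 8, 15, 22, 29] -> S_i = 1 + 7*i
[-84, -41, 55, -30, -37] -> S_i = Random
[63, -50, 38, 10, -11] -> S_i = Random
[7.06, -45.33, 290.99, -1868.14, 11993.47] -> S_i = 7.06*(-6.42)^i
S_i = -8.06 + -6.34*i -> [-8.06, -14.4, -20.74, -27.08, -33.42]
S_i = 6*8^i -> [6, 48, 384, 3072, 24576]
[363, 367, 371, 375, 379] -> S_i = 363 + 4*i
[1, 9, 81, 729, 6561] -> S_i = 1*9^i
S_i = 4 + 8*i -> [4, 12, 20, 28, 36]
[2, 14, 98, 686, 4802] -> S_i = 2*7^i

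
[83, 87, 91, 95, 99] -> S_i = 83 + 4*i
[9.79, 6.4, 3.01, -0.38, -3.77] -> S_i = 9.79 + -3.39*i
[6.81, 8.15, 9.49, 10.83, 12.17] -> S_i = 6.81 + 1.34*i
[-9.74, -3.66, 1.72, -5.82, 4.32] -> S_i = Random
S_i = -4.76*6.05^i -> [-4.76, -28.8, -174.23, -1054.08, -6377.18]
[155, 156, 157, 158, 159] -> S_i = 155 + 1*i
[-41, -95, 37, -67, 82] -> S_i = Random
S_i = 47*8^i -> [47, 376, 3008, 24064, 192512]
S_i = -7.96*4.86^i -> [-7.96, -38.69, -188.01, -913.74, -4440.77]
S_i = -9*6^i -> [-9, -54, -324, -1944, -11664]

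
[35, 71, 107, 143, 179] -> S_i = 35 + 36*i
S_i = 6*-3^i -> [6, -18, 54, -162, 486]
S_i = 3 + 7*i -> [3, 10, 17, 24, 31]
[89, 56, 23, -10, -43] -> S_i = 89 + -33*i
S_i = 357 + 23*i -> [357, 380, 403, 426, 449]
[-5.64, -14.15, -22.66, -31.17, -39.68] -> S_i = -5.64 + -8.51*i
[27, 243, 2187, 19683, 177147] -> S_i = 27*9^i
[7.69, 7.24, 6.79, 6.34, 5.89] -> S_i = 7.69 + -0.45*i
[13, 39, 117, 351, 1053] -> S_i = 13*3^i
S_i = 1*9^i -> [1, 9, 81, 729, 6561]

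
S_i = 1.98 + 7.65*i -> [1.98, 9.63, 17.28, 24.93, 32.58]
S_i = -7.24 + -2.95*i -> [-7.24, -10.19, -13.14, -16.09, -19.04]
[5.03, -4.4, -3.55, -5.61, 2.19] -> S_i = Random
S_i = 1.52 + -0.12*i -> [1.52, 1.4, 1.28, 1.16, 1.04]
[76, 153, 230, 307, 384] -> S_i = 76 + 77*i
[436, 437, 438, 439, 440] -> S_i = 436 + 1*i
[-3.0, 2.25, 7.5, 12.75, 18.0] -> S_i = -3.00 + 5.25*i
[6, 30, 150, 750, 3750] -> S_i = 6*5^i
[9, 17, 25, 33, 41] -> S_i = 9 + 8*i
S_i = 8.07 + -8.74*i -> [8.07, -0.67, -9.41, -18.15, -26.89]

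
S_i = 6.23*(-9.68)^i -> [6.23, -60.31, 583.77, -5650.85, 54700.27]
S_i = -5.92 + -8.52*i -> [-5.92, -14.44, -22.96, -31.48, -40.0]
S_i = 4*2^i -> [4, 8, 16, 32, 64]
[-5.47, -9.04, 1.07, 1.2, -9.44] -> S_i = Random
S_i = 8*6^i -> [8, 48, 288, 1728, 10368]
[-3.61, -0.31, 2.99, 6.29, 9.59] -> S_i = -3.61 + 3.30*i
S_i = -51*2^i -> [-51, -102, -204, -408, -816]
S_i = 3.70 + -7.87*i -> [3.7, -4.17, -12.04, -19.91, -27.78]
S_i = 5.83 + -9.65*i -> [5.83, -3.82, -13.47, -23.12, -32.77]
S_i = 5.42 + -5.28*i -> [5.42, 0.14, -5.14, -10.42, -15.7]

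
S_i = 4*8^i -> [4, 32, 256, 2048, 16384]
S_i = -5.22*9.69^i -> [-5.22, -50.58, -490.14, -4749.43, -46022.01]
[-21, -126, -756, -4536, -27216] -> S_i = -21*6^i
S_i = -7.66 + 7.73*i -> [-7.66, 0.07, 7.8, 15.53, 23.26]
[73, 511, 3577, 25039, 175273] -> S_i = 73*7^i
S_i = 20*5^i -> [20, 100, 500, 2500, 12500]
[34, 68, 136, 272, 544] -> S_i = 34*2^i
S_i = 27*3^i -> [27, 81, 243, 729, 2187]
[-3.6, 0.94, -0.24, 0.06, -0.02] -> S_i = -3.60*(-0.26)^i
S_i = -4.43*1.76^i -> [-4.43, -7.8, -13.72, -24.15, -42.51]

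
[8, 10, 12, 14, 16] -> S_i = 8 + 2*i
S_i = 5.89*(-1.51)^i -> [5.89, -8.89, 13.43, -20.28, 30.62]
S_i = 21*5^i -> [21, 105, 525, 2625, 13125]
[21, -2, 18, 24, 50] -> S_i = Random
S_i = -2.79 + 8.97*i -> [-2.79, 6.18, 15.15, 24.12, 33.09]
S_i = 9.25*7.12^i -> [9.25, 65.86, 468.92, 3338.73, 23771.78]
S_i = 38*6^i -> [38, 228, 1368, 8208, 49248]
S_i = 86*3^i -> [86, 258, 774, 2322, 6966]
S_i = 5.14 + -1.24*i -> [5.14, 3.9, 2.66, 1.42, 0.18]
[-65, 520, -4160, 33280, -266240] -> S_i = -65*-8^i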